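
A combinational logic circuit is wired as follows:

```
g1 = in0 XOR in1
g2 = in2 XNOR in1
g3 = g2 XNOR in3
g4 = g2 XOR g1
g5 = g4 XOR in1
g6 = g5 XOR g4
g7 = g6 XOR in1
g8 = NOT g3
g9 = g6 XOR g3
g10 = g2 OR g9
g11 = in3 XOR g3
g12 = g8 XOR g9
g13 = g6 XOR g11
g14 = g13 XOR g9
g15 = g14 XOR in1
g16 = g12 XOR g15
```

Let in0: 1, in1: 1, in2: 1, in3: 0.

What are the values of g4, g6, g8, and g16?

g1 = in0 XOR in1 = 1 XOR 1 = 0
g2 = in2 XNOR in1 = 1 XNOR 1 = 1
g3 = g2 XNOR in3 = 1 XNOR 0 = 0
g4 = g2 XOR g1 = 1 XOR 0 = 1
g5 = g4 XOR in1 = 1 XOR 1 = 0
g6 = g5 XOR g4 = 0 XOR 1 = 1
g8 = NOT g3 = NOT 0 = 1
g9 = g6 XOR g3 = 1 XOR 0 = 1
g11 = in3 XOR g3 = 0 XOR 0 = 0
g12 = g8 XOR g9 = 1 XOR 1 = 0
g13 = g6 XOR g11 = 1 XOR 0 = 1
g14 = g13 XOR g9 = 1 XOR 1 = 0
g15 = g14 XOR in1 = 0 XOR 1 = 1
g16 = g12 XOR g15 = 0 XOR 1 = 1

g4 = 1; g6 = 1; g8 = 1; g16 = 1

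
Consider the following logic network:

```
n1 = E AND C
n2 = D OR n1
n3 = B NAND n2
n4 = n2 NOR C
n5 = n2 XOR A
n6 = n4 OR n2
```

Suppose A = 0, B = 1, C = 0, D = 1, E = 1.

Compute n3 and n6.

n3 = 0; n6 = 1

n1 = E AND C = 1 AND 0 = 0
n2 = D OR n1 = 1 OR 0 = 1
n3 = B NAND n2 = 1 NAND 1 = 0
n4 = n2 NOR C = 1 NOR 0 = 0
n6 = n4 OR n2 = 0 OR 1 = 1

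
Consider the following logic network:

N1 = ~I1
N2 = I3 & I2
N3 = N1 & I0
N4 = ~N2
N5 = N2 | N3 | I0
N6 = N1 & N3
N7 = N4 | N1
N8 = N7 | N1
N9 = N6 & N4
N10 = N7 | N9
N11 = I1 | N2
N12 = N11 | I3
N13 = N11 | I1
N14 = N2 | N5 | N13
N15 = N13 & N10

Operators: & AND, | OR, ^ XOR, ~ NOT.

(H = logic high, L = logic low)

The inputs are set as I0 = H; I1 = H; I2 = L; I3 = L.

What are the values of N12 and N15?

N12 = H, N15 = H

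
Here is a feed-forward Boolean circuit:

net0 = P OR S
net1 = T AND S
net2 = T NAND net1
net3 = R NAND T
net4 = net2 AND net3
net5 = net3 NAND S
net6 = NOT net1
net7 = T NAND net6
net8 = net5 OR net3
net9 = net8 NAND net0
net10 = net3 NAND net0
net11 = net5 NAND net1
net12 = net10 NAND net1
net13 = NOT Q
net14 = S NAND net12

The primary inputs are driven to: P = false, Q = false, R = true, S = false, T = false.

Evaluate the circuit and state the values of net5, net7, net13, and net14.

net5 = true, net7 = true, net13 = true, net14 = true

net0 = P OR S = false OR false = false
net1 = T AND S = false AND false = false
net3 = R NAND T = true NAND false = true
net5 = net3 NAND S = true NAND false = true
net6 = NOT net1 = NOT false = true
net7 = T NAND net6 = false NAND true = true
net10 = net3 NAND net0 = true NAND false = true
net12 = net10 NAND net1 = true NAND false = true
net13 = NOT Q = NOT false = true
net14 = S NAND net12 = false NAND true = true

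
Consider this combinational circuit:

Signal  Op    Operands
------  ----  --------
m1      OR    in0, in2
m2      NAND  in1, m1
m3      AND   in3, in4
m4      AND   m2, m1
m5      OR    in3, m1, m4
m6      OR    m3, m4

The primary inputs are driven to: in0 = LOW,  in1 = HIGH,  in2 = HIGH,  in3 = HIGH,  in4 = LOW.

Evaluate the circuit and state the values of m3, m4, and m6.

m3 = LOW; m4 = LOW; m6 = LOW

m1 = in0 OR in2 = LOW OR HIGH = HIGH
m2 = in1 NAND m1 = HIGH NAND HIGH = LOW
m3 = in3 AND in4 = HIGH AND LOW = LOW
m4 = m2 AND m1 = LOW AND HIGH = LOW
m6 = m3 OR m4 = LOW OR LOW = LOW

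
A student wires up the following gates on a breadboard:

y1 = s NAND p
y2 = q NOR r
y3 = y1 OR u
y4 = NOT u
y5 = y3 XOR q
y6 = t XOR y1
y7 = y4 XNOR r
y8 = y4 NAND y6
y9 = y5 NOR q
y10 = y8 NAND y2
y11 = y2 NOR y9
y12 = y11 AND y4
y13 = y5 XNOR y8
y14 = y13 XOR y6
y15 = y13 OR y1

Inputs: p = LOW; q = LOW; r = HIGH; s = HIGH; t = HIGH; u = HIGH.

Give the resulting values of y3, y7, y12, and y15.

y1 = s NAND p = HIGH NAND LOW = HIGH
y2 = q NOR r = LOW NOR HIGH = LOW
y3 = y1 OR u = HIGH OR HIGH = HIGH
y4 = NOT u = NOT HIGH = LOW
y5 = y3 XOR q = HIGH XOR LOW = HIGH
y6 = t XOR y1 = HIGH XOR HIGH = LOW
y7 = y4 XNOR r = LOW XNOR HIGH = LOW
y8 = y4 NAND y6 = LOW NAND LOW = HIGH
y9 = y5 NOR q = HIGH NOR LOW = LOW
y11 = y2 NOR y9 = LOW NOR LOW = HIGH
y12 = y11 AND y4 = HIGH AND LOW = LOW
y13 = y5 XNOR y8 = HIGH XNOR HIGH = HIGH
y15 = y13 OR y1 = HIGH OR HIGH = HIGH

y3 = HIGH; y7 = LOW; y12 = LOW; y15 = HIGH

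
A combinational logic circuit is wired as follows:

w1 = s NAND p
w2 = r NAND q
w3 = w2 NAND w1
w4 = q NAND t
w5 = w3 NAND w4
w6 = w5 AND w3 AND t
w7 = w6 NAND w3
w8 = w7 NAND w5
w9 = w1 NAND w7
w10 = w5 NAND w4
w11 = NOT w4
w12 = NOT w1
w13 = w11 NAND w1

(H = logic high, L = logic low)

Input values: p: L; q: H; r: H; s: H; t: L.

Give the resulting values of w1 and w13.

w1 = H, w13 = H

w1 = s NAND p = H NAND L = H
w4 = q NAND t = H NAND L = H
w11 = NOT w4 = NOT H = L
w13 = w11 NAND w1 = L NAND H = H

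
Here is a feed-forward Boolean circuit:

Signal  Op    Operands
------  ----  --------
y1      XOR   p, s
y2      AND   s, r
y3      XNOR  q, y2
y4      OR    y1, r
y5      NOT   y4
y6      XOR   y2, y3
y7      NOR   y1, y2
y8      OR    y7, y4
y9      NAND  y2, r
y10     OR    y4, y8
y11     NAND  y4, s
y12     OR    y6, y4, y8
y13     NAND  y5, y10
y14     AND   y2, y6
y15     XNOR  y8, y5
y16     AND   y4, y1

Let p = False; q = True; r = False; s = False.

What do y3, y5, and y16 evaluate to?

y1 = p XOR s = False XOR False = False
y2 = s AND r = False AND False = False
y3 = q XNOR y2 = True XNOR False = False
y4 = y1 OR r = False OR False = False
y5 = NOT y4 = NOT False = True
y16 = y4 AND y1 = False AND False = False

y3 = False, y5 = True, y16 = False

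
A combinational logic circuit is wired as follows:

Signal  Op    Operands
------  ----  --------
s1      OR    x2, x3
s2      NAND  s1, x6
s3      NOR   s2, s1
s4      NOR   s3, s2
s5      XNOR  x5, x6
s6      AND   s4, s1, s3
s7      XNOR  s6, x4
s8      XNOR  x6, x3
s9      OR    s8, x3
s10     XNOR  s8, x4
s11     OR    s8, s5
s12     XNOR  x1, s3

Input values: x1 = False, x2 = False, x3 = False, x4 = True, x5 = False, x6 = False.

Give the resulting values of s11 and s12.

s11 = True, s12 = True

s1 = x2 OR x3 = False OR False = False
s2 = s1 NAND x6 = False NAND False = True
s3 = s2 NOR s1 = True NOR False = False
s5 = x5 XNOR x6 = False XNOR False = True
s8 = x6 XNOR x3 = False XNOR False = True
s11 = s8 OR s5 = True OR True = True
s12 = x1 XNOR s3 = False XNOR False = True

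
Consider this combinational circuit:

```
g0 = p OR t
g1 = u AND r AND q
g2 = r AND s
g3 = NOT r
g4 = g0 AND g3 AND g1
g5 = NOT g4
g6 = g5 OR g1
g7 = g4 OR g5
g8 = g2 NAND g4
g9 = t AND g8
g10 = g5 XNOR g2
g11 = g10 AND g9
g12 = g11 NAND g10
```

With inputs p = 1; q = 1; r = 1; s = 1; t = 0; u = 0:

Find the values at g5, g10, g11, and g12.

g5 = 1, g10 = 1, g11 = 0, g12 = 1

g0 = p OR t = 1 OR 0 = 1
g1 = u AND r AND q = 0 AND 1 AND 1 = 0
g2 = r AND s = 1 AND 1 = 1
g3 = NOT r = NOT 1 = 0
g4 = g0 AND g3 AND g1 = 1 AND 0 AND 0 = 0
g5 = NOT g4 = NOT 0 = 1
g8 = g2 NAND g4 = 1 NAND 0 = 1
g9 = t AND g8 = 0 AND 1 = 0
g10 = g5 XNOR g2 = 1 XNOR 1 = 1
g11 = g10 AND g9 = 1 AND 0 = 0
g12 = g11 NAND g10 = 0 NAND 1 = 1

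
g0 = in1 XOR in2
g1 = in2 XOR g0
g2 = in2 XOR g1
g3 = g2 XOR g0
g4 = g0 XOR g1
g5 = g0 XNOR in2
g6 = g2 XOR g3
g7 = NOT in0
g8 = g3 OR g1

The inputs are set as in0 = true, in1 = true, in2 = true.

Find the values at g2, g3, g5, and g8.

g0 = in1 XOR in2 = true XOR true = false
g1 = in2 XOR g0 = true XOR false = true
g2 = in2 XOR g1 = true XOR true = false
g3 = g2 XOR g0 = false XOR false = false
g5 = g0 XNOR in2 = false XNOR true = false
g8 = g3 OR g1 = false OR true = true

g2 = false, g3 = false, g5 = false, g8 = true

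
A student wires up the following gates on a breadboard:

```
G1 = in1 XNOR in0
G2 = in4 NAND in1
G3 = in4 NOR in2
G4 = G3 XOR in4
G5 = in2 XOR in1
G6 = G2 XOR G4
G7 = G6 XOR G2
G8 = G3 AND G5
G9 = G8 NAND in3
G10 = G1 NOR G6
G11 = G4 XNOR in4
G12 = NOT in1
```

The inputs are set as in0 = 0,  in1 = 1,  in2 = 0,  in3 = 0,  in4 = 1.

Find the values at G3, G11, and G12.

G3 = 0  G11 = 1  G12 = 0

G3 = in4 NOR in2 = 1 NOR 0 = 0
G4 = G3 XOR in4 = 0 XOR 1 = 1
G11 = G4 XNOR in4 = 1 XNOR 1 = 1
G12 = NOT in1 = NOT 1 = 0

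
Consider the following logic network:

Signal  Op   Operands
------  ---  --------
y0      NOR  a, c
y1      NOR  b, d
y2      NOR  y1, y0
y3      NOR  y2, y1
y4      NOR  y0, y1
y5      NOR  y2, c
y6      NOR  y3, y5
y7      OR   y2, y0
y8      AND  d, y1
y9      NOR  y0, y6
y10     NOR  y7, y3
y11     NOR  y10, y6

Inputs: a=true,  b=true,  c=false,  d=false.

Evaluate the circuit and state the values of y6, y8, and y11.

y6 = true  y8 = false  y11 = false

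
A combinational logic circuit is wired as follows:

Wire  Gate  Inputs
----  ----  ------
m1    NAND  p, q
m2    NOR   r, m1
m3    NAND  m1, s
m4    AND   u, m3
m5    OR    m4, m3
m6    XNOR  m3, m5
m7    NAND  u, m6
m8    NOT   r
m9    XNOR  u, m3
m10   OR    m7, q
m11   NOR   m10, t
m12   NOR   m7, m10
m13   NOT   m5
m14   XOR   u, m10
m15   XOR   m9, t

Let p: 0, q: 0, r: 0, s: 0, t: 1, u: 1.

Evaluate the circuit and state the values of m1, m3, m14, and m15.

m1 = p NAND q = 0 NAND 0 = 1
m3 = m1 NAND s = 1 NAND 0 = 1
m4 = u AND m3 = 1 AND 1 = 1
m5 = m4 OR m3 = 1 OR 1 = 1
m6 = m3 XNOR m5 = 1 XNOR 1 = 1
m7 = u NAND m6 = 1 NAND 1 = 0
m9 = u XNOR m3 = 1 XNOR 1 = 1
m10 = m7 OR q = 0 OR 0 = 0
m14 = u XOR m10 = 1 XOR 0 = 1
m15 = m9 XOR t = 1 XOR 1 = 0

m1 = 1, m3 = 1, m14 = 1, m15 = 0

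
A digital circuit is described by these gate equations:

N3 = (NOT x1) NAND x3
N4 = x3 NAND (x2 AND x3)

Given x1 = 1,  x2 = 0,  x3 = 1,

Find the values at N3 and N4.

N3 = (NOT 1) NAND 1 = 1
N4 = 1 NAND (0 AND 1) = 1

N3 = 1; N4 = 1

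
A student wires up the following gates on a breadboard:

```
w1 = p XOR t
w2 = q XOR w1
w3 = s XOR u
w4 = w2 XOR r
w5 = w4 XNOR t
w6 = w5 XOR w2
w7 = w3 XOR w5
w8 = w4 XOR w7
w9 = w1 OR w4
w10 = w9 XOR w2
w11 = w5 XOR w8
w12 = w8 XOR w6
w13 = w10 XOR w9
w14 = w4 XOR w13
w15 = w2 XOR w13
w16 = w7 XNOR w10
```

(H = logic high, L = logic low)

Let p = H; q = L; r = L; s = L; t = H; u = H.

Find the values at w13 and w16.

w1 = p XOR t = H XOR H = L
w2 = q XOR w1 = L XOR L = L
w3 = s XOR u = L XOR H = H
w4 = w2 XOR r = L XOR L = L
w5 = w4 XNOR t = L XNOR H = L
w7 = w3 XOR w5 = H XOR L = H
w9 = w1 OR w4 = L OR L = L
w10 = w9 XOR w2 = L XOR L = L
w13 = w10 XOR w9 = L XOR L = L
w16 = w7 XNOR w10 = H XNOR L = L

w13 = L, w16 = L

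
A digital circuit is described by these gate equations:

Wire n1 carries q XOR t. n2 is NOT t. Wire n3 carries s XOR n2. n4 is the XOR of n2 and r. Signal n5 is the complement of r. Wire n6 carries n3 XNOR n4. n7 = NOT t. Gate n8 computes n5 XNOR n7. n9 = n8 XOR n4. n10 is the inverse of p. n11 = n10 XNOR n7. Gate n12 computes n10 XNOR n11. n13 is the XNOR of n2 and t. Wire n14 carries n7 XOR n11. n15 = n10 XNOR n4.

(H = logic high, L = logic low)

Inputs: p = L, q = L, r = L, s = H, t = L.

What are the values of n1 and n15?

n1 = q XOR t = L XOR L = L
n2 = NOT t = NOT L = H
n4 = n2 XOR r = H XOR L = H
n10 = NOT p = NOT L = H
n15 = n10 XNOR n4 = H XNOR H = H

n1 = L, n15 = H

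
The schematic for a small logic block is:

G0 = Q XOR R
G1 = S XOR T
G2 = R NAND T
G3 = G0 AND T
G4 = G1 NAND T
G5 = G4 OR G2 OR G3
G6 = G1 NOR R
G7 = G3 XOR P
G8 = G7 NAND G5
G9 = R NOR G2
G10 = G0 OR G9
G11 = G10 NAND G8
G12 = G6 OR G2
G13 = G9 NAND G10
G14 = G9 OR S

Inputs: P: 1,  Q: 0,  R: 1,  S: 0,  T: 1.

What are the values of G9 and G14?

G9 = 0, G14 = 0

G2 = R NAND T = 1 NAND 1 = 0
G9 = R NOR G2 = 1 NOR 0 = 0
G14 = G9 OR S = 0 OR 0 = 0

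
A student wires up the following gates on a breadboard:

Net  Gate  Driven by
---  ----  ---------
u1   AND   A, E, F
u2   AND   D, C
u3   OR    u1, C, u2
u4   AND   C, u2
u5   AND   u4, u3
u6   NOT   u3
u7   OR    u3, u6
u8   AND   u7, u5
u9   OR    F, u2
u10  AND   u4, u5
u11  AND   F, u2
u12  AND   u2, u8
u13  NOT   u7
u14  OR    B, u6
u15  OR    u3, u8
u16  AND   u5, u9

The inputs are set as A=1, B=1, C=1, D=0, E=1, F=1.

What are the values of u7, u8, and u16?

u7 = 1, u8 = 0, u16 = 0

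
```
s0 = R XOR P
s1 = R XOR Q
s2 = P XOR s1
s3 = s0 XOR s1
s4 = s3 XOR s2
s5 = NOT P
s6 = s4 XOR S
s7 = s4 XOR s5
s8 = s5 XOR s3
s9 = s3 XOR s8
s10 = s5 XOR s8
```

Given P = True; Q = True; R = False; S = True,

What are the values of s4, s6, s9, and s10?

s0 = R XOR P = False XOR True = True
s1 = R XOR Q = False XOR True = True
s2 = P XOR s1 = True XOR True = False
s3 = s0 XOR s1 = True XOR True = False
s4 = s3 XOR s2 = False XOR False = False
s5 = NOT P = NOT True = False
s6 = s4 XOR S = False XOR True = True
s8 = s5 XOR s3 = False XOR False = False
s9 = s3 XOR s8 = False XOR False = False
s10 = s5 XOR s8 = False XOR False = False

s4 = False  s6 = True  s9 = False  s10 = False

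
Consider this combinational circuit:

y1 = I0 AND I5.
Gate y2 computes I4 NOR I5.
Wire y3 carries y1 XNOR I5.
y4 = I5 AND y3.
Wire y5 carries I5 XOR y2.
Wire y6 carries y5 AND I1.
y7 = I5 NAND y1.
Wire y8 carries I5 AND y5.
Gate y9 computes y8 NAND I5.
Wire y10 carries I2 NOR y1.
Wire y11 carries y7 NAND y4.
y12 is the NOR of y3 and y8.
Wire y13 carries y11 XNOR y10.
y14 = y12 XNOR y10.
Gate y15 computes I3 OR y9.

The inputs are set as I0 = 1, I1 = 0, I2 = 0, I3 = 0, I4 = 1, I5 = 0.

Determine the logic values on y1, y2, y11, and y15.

y1 = I0 AND I5 = 1 AND 0 = 0
y2 = I4 NOR I5 = 1 NOR 0 = 0
y3 = y1 XNOR I5 = 0 XNOR 0 = 1
y4 = I5 AND y3 = 0 AND 1 = 0
y5 = I5 XOR y2 = 0 XOR 0 = 0
y7 = I5 NAND y1 = 0 NAND 0 = 1
y8 = I5 AND y5 = 0 AND 0 = 0
y9 = y8 NAND I5 = 0 NAND 0 = 1
y11 = y7 NAND y4 = 1 NAND 0 = 1
y15 = I3 OR y9 = 0 OR 1 = 1

y1 = 0, y2 = 0, y11 = 1, y15 = 1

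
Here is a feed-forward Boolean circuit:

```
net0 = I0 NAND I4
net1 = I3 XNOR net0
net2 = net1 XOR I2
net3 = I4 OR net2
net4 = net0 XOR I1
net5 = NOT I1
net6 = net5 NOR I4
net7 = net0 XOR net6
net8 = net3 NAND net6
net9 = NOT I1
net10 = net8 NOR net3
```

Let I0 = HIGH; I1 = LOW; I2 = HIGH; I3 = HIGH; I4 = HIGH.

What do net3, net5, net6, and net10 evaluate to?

net3 = HIGH  net5 = HIGH  net6 = LOW  net10 = LOW

net0 = I0 NAND I4 = HIGH NAND HIGH = LOW
net1 = I3 XNOR net0 = HIGH XNOR LOW = LOW
net2 = net1 XOR I2 = LOW XOR HIGH = HIGH
net3 = I4 OR net2 = HIGH OR HIGH = HIGH
net5 = NOT I1 = NOT LOW = HIGH
net6 = net5 NOR I4 = HIGH NOR HIGH = LOW
net8 = net3 NAND net6 = HIGH NAND LOW = HIGH
net10 = net8 NOR net3 = HIGH NOR HIGH = LOW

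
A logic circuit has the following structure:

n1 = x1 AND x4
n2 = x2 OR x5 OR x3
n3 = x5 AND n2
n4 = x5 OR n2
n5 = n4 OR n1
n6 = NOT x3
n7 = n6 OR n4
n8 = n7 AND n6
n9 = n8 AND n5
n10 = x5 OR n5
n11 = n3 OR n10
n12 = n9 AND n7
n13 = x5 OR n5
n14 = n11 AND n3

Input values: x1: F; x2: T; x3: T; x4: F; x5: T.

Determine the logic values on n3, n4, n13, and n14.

n1 = x1 AND x4 = F AND F = F
n2 = x2 OR x5 OR x3 = T OR T OR T = T
n3 = x5 AND n2 = T AND T = T
n4 = x5 OR n2 = T OR T = T
n5 = n4 OR n1 = T OR F = T
n10 = x5 OR n5 = T OR T = T
n11 = n3 OR n10 = T OR T = T
n13 = x5 OR n5 = T OR T = T
n14 = n11 AND n3 = T AND T = T

n3 = T  n4 = T  n13 = T  n14 = T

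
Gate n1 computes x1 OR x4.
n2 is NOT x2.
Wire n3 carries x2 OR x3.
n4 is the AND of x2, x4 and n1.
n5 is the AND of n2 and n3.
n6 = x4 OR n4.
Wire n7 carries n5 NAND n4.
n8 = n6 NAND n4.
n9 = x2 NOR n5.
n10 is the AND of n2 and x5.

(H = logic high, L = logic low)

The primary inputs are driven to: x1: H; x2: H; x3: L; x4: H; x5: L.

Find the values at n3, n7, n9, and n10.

n1 = x1 OR x4 = H OR H = H
n2 = NOT x2 = NOT H = L
n3 = x2 OR x3 = H OR L = H
n4 = x2 AND x4 AND n1 = H AND H AND H = H
n5 = n2 AND n3 = L AND H = L
n7 = n5 NAND n4 = L NAND H = H
n9 = x2 NOR n5 = H NOR L = L
n10 = n2 AND x5 = L AND L = L

n3 = H, n7 = H, n9 = L, n10 = L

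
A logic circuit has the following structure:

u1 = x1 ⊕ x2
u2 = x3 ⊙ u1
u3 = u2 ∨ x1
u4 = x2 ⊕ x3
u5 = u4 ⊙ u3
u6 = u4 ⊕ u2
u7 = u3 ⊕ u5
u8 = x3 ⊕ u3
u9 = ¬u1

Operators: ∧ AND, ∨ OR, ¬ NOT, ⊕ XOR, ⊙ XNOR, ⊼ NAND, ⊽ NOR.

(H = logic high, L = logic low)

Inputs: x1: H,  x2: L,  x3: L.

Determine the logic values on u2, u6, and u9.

u2 = L, u6 = L, u9 = L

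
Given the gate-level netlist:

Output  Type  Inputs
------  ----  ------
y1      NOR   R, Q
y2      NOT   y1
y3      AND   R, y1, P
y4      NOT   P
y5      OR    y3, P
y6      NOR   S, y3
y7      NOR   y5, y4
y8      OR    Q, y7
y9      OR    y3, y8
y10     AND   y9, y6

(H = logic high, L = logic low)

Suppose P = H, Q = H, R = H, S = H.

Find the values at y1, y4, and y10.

y1 = L; y4 = L; y10 = L

y1 = R NOR Q = H NOR H = L
y3 = R AND y1 AND P = H AND L AND H = L
y4 = NOT P = NOT H = L
y5 = y3 OR P = L OR H = H
y6 = S NOR y3 = H NOR L = L
y7 = y5 NOR y4 = H NOR L = L
y8 = Q OR y7 = H OR L = H
y9 = y3 OR y8 = L OR H = H
y10 = y9 AND y6 = H AND L = L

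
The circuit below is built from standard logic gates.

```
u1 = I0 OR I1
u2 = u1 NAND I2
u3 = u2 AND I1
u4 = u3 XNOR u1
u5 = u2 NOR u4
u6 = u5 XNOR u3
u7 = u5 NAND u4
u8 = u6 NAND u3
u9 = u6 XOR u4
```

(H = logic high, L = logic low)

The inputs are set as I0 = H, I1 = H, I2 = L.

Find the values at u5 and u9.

u1 = I0 OR I1 = H OR H = H
u2 = u1 NAND I2 = H NAND L = H
u3 = u2 AND I1 = H AND H = H
u4 = u3 XNOR u1 = H XNOR H = H
u5 = u2 NOR u4 = H NOR H = L
u6 = u5 XNOR u3 = L XNOR H = L
u9 = u6 XOR u4 = L XOR H = H

u5 = L; u9 = H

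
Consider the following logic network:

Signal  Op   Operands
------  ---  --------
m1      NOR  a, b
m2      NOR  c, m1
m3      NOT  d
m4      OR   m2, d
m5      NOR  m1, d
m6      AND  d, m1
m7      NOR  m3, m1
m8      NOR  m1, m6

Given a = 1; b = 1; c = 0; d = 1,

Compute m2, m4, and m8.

m2 = 1, m4 = 1, m8 = 1

m1 = a NOR b = 1 NOR 1 = 0
m2 = c NOR m1 = 0 NOR 0 = 1
m4 = m2 OR d = 1 OR 1 = 1
m6 = d AND m1 = 1 AND 0 = 0
m8 = m1 NOR m6 = 0 NOR 0 = 1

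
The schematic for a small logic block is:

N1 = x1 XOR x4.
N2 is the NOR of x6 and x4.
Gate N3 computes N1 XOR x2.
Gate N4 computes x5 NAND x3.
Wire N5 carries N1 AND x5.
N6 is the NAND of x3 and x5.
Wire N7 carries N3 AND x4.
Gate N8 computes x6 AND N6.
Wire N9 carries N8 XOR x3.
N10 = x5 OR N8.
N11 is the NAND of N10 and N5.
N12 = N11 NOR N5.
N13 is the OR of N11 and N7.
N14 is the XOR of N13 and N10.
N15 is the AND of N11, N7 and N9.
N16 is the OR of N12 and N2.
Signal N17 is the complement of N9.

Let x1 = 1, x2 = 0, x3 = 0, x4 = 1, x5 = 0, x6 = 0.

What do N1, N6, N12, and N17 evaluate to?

N1 = 0  N6 = 1  N12 = 0  N17 = 1

N1 = x1 XOR x4 = 1 XOR 1 = 0
N5 = N1 AND x5 = 0 AND 0 = 0
N6 = x3 NAND x5 = 0 NAND 0 = 1
N8 = x6 AND N6 = 0 AND 1 = 0
N9 = N8 XOR x3 = 0 XOR 0 = 0
N10 = x5 OR N8 = 0 OR 0 = 0
N11 = N10 NAND N5 = 0 NAND 0 = 1
N12 = N11 NOR N5 = 1 NOR 0 = 0
N17 = NOT N9 = NOT 0 = 1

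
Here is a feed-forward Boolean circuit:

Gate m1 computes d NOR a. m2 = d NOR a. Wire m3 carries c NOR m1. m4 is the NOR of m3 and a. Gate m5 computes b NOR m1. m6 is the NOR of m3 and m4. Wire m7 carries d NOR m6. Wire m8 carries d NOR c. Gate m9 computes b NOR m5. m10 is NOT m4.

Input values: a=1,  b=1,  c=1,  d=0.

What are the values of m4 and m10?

m1 = d NOR a = 0 NOR 1 = 0
m3 = c NOR m1 = 1 NOR 0 = 0
m4 = m3 NOR a = 0 NOR 1 = 0
m10 = NOT m4 = NOT 0 = 1

m4 = 0  m10 = 1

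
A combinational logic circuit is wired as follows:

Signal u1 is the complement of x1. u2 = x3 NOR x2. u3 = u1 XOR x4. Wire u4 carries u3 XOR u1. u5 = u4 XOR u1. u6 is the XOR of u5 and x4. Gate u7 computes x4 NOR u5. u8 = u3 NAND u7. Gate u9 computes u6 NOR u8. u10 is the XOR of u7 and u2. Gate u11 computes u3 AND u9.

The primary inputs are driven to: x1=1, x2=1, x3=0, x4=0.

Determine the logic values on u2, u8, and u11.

u1 = NOT x1 = NOT 1 = 0
u2 = x3 NOR x2 = 0 NOR 1 = 0
u3 = u1 XOR x4 = 0 XOR 0 = 0
u4 = u3 XOR u1 = 0 XOR 0 = 0
u5 = u4 XOR u1 = 0 XOR 0 = 0
u6 = u5 XOR x4 = 0 XOR 0 = 0
u7 = x4 NOR u5 = 0 NOR 0 = 1
u8 = u3 NAND u7 = 0 NAND 1 = 1
u9 = u6 NOR u8 = 0 NOR 1 = 0
u11 = u3 AND u9 = 0 AND 0 = 0

u2 = 0; u8 = 1; u11 = 0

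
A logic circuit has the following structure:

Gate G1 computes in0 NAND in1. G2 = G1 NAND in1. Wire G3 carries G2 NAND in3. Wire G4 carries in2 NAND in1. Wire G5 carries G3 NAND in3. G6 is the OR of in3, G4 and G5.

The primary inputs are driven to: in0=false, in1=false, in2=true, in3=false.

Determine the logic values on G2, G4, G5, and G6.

G2 = true, G4 = true, G5 = true, G6 = true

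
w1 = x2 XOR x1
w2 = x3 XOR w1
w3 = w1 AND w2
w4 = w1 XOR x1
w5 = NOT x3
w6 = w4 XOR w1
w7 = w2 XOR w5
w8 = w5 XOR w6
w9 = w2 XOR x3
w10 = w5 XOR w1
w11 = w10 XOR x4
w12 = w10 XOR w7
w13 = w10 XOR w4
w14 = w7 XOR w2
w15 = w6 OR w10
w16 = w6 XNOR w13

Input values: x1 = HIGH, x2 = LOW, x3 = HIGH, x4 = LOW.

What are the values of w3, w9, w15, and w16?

w3 = LOW, w9 = HIGH, w15 = HIGH, w16 = HIGH

w1 = x2 XOR x1 = LOW XOR HIGH = HIGH
w2 = x3 XOR w1 = HIGH XOR HIGH = LOW
w3 = w1 AND w2 = HIGH AND LOW = LOW
w4 = w1 XOR x1 = HIGH XOR HIGH = LOW
w5 = NOT x3 = NOT HIGH = LOW
w6 = w4 XOR w1 = LOW XOR HIGH = HIGH
w9 = w2 XOR x3 = LOW XOR HIGH = HIGH
w10 = w5 XOR w1 = LOW XOR HIGH = HIGH
w13 = w10 XOR w4 = HIGH XOR LOW = HIGH
w15 = w6 OR w10 = HIGH OR HIGH = HIGH
w16 = w6 XNOR w13 = HIGH XNOR HIGH = HIGH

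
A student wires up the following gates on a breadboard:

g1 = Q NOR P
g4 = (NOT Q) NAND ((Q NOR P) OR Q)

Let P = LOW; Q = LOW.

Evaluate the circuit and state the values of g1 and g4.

g1 = LOW NOR LOW = HIGH
g4 = (NOT LOW) NAND ((LOW NOR LOW) OR LOW) = LOW

g1 = HIGH, g4 = LOW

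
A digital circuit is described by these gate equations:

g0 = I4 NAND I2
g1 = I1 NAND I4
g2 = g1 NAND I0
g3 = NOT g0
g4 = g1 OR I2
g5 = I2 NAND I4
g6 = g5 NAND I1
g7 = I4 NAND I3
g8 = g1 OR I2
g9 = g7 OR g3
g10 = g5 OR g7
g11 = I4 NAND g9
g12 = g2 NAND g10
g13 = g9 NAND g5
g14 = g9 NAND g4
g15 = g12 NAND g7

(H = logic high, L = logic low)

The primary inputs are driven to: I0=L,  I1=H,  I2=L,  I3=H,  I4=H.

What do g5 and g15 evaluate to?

g5 = H  g15 = H

g1 = I1 NAND I4 = H NAND H = L
g2 = g1 NAND I0 = L NAND L = H
g5 = I2 NAND I4 = L NAND H = H
g7 = I4 NAND I3 = H NAND H = L
g10 = g5 OR g7 = H OR L = H
g12 = g2 NAND g10 = H NAND H = L
g15 = g12 NAND g7 = L NAND L = H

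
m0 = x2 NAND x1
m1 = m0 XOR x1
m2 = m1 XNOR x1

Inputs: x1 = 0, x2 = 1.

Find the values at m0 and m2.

m0 = x2 NAND x1 = 1 NAND 0 = 1
m1 = m0 XOR x1 = 1 XOR 0 = 1
m2 = m1 XNOR x1 = 1 XNOR 0 = 0

m0 = 1  m2 = 0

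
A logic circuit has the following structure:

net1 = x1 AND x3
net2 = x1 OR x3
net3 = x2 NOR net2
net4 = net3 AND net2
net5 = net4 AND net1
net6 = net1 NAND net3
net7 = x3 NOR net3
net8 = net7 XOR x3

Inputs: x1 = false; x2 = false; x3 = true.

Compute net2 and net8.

net2 = true; net8 = true

net2 = x1 OR x3 = false OR true = true
net3 = x2 NOR net2 = false NOR true = false
net7 = x3 NOR net3 = true NOR false = false
net8 = net7 XOR x3 = false XOR true = true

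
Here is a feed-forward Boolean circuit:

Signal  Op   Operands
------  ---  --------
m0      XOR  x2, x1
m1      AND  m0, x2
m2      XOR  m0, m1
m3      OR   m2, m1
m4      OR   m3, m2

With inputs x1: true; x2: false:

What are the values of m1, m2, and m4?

m1 = false, m2 = true, m4 = true

m0 = x2 XOR x1 = false XOR true = true
m1 = m0 AND x2 = true AND false = false
m2 = m0 XOR m1 = true XOR false = true
m3 = m2 OR m1 = true OR false = true
m4 = m3 OR m2 = true OR true = true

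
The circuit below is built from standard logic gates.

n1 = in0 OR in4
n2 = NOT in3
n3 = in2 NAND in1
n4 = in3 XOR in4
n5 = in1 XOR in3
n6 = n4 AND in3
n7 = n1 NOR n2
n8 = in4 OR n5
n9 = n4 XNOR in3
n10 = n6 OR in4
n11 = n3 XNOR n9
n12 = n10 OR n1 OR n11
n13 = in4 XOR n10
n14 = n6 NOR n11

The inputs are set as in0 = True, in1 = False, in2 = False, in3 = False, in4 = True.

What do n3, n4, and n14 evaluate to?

n3 = in2 NAND in1 = False NAND False = True
n4 = in3 XOR in4 = False XOR True = True
n6 = n4 AND in3 = True AND False = False
n9 = n4 XNOR in3 = True XNOR False = False
n11 = n3 XNOR n9 = True XNOR False = False
n14 = n6 NOR n11 = False NOR False = True

n3 = True, n4 = True, n14 = True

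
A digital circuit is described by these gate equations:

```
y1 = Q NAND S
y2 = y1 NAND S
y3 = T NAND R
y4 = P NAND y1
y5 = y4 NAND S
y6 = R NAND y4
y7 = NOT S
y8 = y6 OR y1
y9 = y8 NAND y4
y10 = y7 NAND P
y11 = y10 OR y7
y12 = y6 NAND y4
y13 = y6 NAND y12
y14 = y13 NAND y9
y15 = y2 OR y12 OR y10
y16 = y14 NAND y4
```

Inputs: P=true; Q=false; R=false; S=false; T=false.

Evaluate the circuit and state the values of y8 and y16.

y1 = Q NAND S = false NAND false = true
y4 = P NAND y1 = true NAND true = false
y6 = R NAND y4 = false NAND false = true
y8 = y6 OR y1 = true OR true = true
y9 = y8 NAND y4 = true NAND false = true
y12 = y6 NAND y4 = true NAND false = true
y13 = y6 NAND y12 = true NAND true = false
y14 = y13 NAND y9 = false NAND true = true
y16 = y14 NAND y4 = true NAND false = true

y8 = true, y16 = true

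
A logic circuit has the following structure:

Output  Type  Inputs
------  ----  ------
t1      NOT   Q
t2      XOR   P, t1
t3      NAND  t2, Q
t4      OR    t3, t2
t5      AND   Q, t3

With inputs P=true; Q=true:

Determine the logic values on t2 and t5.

t1 = NOT Q = NOT true = false
t2 = P XOR t1 = true XOR false = true
t3 = t2 NAND Q = true NAND true = false
t5 = Q AND t3 = true AND false = false

t2 = true  t5 = false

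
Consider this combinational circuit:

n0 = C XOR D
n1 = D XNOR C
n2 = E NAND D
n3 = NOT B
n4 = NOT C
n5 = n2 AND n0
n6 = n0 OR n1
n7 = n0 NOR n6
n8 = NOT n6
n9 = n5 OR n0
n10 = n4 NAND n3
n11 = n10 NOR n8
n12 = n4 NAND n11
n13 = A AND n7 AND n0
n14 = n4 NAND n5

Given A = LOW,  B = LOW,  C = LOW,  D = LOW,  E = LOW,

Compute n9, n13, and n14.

n9 = LOW; n13 = LOW; n14 = HIGH

n0 = C XOR D = LOW XOR LOW = LOW
n1 = D XNOR C = LOW XNOR LOW = HIGH
n2 = E NAND D = LOW NAND LOW = HIGH
n4 = NOT C = NOT LOW = HIGH
n5 = n2 AND n0 = HIGH AND LOW = LOW
n6 = n0 OR n1 = LOW OR HIGH = HIGH
n7 = n0 NOR n6 = LOW NOR HIGH = LOW
n9 = n5 OR n0 = LOW OR LOW = LOW
n13 = A AND n7 AND n0 = LOW AND LOW AND LOW = LOW
n14 = n4 NAND n5 = HIGH NAND LOW = HIGH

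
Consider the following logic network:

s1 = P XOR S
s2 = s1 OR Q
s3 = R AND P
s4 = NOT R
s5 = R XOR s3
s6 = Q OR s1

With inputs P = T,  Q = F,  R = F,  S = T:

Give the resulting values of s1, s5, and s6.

s1 = P XOR S = T XOR T = F
s3 = R AND P = F AND T = F
s5 = R XOR s3 = F XOR F = F
s6 = Q OR s1 = F OR F = F

s1 = F, s5 = F, s6 = F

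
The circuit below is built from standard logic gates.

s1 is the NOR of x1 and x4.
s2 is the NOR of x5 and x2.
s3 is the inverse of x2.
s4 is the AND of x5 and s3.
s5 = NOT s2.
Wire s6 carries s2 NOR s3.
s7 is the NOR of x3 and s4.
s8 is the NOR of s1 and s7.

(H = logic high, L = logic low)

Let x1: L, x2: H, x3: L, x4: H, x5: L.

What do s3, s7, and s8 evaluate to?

s3 = L, s7 = H, s8 = L

s1 = x1 NOR x4 = L NOR H = L
s3 = NOT x2 = NOT H = L
s4 = x5 AND s3 = L AND L = L
s7 = x3 NOR s4 = L NOR L = H
s8 = s1 NOR s7 = L NOR H = L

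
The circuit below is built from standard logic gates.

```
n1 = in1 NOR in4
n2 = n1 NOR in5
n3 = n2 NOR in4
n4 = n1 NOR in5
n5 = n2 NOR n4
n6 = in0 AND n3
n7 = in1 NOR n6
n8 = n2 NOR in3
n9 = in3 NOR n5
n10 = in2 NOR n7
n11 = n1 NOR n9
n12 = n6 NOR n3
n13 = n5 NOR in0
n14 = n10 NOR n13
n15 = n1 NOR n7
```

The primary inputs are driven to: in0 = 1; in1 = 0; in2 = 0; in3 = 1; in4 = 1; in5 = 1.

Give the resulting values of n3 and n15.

n3 = 0; n15 = 0

n1 = in1 NOR in4 = 0 NOR 1 = 0
n2 = n1 NOR in5 = 0 NOR 1 = 0
n3 = n2 NOR in4 = 0 NOR 1 = 0
n6 = in0 AND n3 = 1 AND 0 = 0
n7 = in1 NOR n6 = 0 NOR 0 = 1
n15 = n1 NOR n7 = 0 NOR 1 = 0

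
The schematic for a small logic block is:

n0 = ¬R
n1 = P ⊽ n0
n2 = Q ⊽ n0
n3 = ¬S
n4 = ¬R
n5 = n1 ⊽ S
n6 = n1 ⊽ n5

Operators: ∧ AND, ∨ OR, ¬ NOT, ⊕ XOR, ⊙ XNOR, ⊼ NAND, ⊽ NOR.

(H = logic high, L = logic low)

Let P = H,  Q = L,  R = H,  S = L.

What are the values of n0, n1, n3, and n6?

n0 = L, n1 = L, n3 = H, n6 = L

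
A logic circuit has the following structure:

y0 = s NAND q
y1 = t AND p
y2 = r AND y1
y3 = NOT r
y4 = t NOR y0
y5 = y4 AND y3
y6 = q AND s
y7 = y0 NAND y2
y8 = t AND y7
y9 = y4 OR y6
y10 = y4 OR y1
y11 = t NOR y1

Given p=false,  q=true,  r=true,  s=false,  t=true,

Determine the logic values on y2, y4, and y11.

y2 = false  y4 = false  y11 = false

y0 = s NAND q = false NAND true = true
y1 = t AND p = true AND false = false
y2 = r AND y1 = true AND false = false
y4 = t NOR y0 = true NOR true = false
y11 = t NOR y1 = true NOR false = false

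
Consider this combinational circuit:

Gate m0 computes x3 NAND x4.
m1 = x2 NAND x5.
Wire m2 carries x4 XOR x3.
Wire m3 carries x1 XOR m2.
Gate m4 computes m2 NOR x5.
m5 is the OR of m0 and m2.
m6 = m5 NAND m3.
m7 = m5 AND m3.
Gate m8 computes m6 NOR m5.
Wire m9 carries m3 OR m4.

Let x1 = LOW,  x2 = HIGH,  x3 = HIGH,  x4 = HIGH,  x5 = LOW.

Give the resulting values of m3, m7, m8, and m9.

m3 = LOW, m7 = LOW, m8 = LOW, m9 = HIGH

m0 = x3 NAND x4 = HIGH NAND HIGH = LOW
m2 = x4 XOR x3 = HIGH XOR HIGH = LOW
m3 = x1 XOR m2 = LOW XOR LOW = LOW
m4 = m2 NOR x5 = LOW NOR LOW = HIGH
m5 = m0 OR m2 = LOW OR LOW = LOW
m6 = m5 NAND m3 = LOW NAND LOW = HIGH
m7 = m5 AND m3 = LOW AND LOW = LOW
m8 = m6 NOR m5 = HIGH NOR LOW = LOW
m9 = m3 OR m4 = LOW OR HIGH = HIGH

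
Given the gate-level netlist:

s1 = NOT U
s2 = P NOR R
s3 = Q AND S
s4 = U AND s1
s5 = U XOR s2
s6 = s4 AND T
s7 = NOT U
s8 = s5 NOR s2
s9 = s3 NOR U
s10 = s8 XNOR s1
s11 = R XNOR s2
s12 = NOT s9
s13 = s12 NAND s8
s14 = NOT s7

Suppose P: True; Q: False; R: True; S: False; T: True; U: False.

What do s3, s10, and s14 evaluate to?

s3 = False; s10 = True; s14 = False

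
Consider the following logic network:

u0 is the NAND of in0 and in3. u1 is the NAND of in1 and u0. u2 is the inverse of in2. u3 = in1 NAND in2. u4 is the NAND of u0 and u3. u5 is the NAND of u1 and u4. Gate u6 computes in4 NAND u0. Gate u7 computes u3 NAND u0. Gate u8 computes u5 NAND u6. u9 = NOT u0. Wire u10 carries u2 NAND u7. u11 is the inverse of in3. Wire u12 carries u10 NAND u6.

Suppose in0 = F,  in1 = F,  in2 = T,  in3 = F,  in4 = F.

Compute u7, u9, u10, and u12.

u7 = F, u9 = F, u10 = T, u12 = F

u0 = in0 NAND in3 = F NAND F = T
u2 = NOT in2 = NOT T = F
u3 = in1 NAND in2 = F NAND T = T
u6 = in4 NAND u0 = F NAND T = T
u7 = u3 NAND u0 = T NAND T = F
u9 = NOT u0 = NOT T = F
u10 = u2 NAND u7 = F NAND F = T
u12 = u10 NAND u6 = T NAND T = F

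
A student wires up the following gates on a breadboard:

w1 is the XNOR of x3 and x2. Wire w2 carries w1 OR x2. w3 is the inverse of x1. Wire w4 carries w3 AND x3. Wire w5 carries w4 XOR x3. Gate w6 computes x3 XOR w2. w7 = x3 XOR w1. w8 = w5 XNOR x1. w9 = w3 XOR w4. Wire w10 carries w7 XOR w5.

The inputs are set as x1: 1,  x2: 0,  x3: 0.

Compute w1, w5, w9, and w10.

w1 = 1  w5 = 0  w9 = 0  w10 = 1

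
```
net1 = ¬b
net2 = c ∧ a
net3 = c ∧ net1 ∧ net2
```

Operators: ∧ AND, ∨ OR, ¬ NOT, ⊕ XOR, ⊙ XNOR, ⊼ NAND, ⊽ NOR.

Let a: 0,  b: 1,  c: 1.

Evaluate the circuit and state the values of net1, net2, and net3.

net1 = 0, net2 = 0, net3 = 0

net1 = NOT b = NOT 1 = 0
net2 = c AND a = 1 AND 0 = 0
net3 = c AND net1 AND net2 = 1 AND 0 AND 0 = 0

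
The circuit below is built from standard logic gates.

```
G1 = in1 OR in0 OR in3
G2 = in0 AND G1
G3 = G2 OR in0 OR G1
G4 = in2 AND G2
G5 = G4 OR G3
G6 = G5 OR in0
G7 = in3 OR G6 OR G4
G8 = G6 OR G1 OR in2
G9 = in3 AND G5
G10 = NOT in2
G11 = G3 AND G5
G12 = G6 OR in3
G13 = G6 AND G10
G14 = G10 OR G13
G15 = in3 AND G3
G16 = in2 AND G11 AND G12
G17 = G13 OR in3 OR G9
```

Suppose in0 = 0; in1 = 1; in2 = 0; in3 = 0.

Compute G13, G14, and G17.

G13 = 1; G14 = 1; G17 = 1

G1 = in1 OR in0 OR in3 = 1 OR 0 OR 0 = 1
G2 = in0 AND G1 = 0 AND 1 = 0
G3 = G2 OR in0 OR G1 = 0 OR 0 OR 1 = 1
G4 = in2 AND G2 = 0 AND 0 = 0
G5 = G4 OR G3 = 0 OR 1 = 1
G6 = G5 OR in0 = 1 OR 0 = 1
G9 = in3 AND G5 = 0 AND 1 = 0
G10 = NOT in2 = NOT 0 = 1
G13 = G6 AND G10 = 1 AND 1 = 1
G14 = G10 OR G13 = 1 OR 1 = 1
G17 = G13 OR in3 OR G9 = 1 OR 0 OR 0 = 1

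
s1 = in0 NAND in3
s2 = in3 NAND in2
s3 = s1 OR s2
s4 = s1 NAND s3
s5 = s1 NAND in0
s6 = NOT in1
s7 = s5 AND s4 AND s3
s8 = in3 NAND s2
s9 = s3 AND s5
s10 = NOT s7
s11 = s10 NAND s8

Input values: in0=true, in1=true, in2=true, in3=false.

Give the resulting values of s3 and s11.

s3 = true  s11 = false

s1 = in0 NAND in3 = true NAND false = true
s2 = in3 NAND in2 = false NAND true = true
s3 = s1 OR s2 = true OR true = true
s4 = s1 NAND s3 = true NAND true = false
s5 = s1 NAND in0 = true NAND true = false
s7 = s5 AND s4 AND s3 = false AND false AND true = false
s8 = in3 NAND s2 = false NAND true = true
s10 = NOT s7 = NOT false = true
s11 = s10 NAND s8 = true NAND true = false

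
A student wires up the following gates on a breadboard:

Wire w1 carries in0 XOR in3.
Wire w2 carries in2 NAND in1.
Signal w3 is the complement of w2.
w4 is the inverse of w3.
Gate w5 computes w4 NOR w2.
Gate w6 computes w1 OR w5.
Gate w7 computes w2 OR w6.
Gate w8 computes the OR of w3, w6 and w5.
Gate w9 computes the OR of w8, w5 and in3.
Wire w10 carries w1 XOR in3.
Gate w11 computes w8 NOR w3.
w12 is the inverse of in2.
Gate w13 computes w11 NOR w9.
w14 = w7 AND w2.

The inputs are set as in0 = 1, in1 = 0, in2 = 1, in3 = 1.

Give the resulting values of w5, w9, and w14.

w1 = in0 XOR in3 = 1 XOR 1 = 0
w2 = in2 NAND in1 = 1 NAND 0 = 1
w3 = NOT w2 = NOT 1 = 0
w4 = NOT w3 = NOT 0 = 1
w5 = w4 NOR w2 = 1 NOR 1 = 0
w6 = w1 OR w5 = 0 OR 0 = 0
w7 = w2 OR w6 = 1 OR 0 = 1
w8 = w3 OR w6 OR w5 = 0 OR 0 OR 0 = 0
w9 = w8 OR w5 OR in3 = 0 OR 0 OR 1 = 1
w14 = w7 AND w2 = 1 AND 1 = 1

w5 = 0  w9 = 1  w14 = 1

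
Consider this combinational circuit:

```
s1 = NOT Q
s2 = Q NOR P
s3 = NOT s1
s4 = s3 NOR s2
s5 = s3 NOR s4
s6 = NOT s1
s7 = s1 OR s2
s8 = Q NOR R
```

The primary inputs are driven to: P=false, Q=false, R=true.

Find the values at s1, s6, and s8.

s1 = true, s6 = false, s8 = false

s1 = NOT Q = NOT false = true
s6 = NOT s1 = NOT true = false
s8 = Q NOR R = false NOR true = false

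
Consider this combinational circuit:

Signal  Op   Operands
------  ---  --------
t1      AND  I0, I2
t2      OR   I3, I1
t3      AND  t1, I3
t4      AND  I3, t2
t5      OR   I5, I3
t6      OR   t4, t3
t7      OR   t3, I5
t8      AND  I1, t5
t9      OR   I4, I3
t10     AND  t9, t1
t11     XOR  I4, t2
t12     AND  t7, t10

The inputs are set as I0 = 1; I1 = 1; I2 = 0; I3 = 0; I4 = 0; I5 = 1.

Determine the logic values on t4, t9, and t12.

t1 = I0 AND I2 = 1 AND 0 = 0
t2 = I3 OR I1 = 0 OR 1 = 1
t3 = t1 AND I3 = 0 AND 0 = 0
t4 = I3 AND t2 = 0 AND 1 = 0
t7 = t3 OR I5 = 0 OR 1 = 1
t9 = I4 OR I3 = 0 OR 0 = 0
t10 = t9 AND t1 = 0 AND 0 = 0
t12 = t7 AND t10 = 1 AND 0 = 0

t4 = 0; t9 = 0; t12 = 0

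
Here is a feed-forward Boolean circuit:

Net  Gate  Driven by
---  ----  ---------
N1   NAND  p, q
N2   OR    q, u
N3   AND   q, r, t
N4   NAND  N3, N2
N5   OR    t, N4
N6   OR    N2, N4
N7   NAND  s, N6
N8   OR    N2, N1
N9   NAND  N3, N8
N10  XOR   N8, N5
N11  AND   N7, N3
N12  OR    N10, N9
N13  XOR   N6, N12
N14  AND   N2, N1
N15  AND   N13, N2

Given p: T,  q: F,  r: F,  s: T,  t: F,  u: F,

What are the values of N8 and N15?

N8 = T, N15 = F

N1 = p NAND q = T NAND F = T
N2 = q OR u = F OR F = F
N3 = q AND r AND t = F AND F AND F = F
N4 = N3 NAND N2 = F NAND F = T
N5 = t OR N4 = F OR T = T
N6 = N2 OR N4 = F OR T = T
N8 = N2 OR N1 = F OR T = T
N9 = N3 NAND N8 = F NAND T = T
N10 = N8 XOR N5 = T XOR T = F
N12 = N10 OR N9 = F OR T = T
N13 = N6 XOR N12 = T XOR T = F
N15 = N13 AND N2 = F AND F = F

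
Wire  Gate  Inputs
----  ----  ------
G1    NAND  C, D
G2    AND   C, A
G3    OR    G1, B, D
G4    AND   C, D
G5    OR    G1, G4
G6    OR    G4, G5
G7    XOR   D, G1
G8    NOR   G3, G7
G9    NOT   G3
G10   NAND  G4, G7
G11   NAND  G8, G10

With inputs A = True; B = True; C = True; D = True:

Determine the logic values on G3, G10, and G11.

G1 = C NAND D = True NAND True = False
G3 = G1 OR B OR D = False OR True OR True = True
G4 = C AND D = True AND True = True
G7 = D XOR G1 = True XOR False = True
G8 = G3 NOR G7 = True NOR True = False
G10 = G4 NAND G7 = True NAND True = False
G11 = G8 NAND G10 = False NAND False = True

G3 = True; G10 = False; G11 = True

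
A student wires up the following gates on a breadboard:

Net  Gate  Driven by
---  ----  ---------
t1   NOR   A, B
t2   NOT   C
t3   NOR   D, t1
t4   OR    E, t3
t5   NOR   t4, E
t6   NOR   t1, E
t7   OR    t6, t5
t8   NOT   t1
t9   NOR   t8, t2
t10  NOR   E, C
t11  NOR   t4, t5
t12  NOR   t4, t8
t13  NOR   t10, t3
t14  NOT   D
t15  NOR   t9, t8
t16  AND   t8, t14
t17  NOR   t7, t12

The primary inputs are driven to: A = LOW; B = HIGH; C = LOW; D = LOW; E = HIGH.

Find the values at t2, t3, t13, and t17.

t2 = HIGH  t3 = HIGH  t13 = LOW  t17 = HIGH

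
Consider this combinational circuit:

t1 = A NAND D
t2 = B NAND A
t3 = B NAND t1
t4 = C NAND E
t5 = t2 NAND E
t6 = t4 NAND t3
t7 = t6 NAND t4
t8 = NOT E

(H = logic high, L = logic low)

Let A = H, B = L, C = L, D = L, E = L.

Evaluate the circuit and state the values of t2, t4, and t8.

t2 = B NAND A = L NAND H = H
t4 = C NAND E = L NAND L = H
t8 = NOT E = NOT L = H

t2 = H, t4 = H, t8 = H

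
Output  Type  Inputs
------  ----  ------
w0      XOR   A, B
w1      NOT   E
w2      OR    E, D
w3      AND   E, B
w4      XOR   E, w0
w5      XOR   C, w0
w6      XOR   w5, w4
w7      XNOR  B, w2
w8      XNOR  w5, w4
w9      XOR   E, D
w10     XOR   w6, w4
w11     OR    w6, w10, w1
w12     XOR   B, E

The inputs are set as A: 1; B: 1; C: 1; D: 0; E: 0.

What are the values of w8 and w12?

w8 = 0, w12 = 1

w0 = A XOR B = 1 XOR 1 = 0
w4 = E XOR w0 = 0 XOR 0 = 0
w5 = C XOR w0 = 1 XOR 0 = 1
w8 = w5 XNOR w4 = 1 XNOR 0 = 0
w12 = B XOR E = 1 XOR 0 = 1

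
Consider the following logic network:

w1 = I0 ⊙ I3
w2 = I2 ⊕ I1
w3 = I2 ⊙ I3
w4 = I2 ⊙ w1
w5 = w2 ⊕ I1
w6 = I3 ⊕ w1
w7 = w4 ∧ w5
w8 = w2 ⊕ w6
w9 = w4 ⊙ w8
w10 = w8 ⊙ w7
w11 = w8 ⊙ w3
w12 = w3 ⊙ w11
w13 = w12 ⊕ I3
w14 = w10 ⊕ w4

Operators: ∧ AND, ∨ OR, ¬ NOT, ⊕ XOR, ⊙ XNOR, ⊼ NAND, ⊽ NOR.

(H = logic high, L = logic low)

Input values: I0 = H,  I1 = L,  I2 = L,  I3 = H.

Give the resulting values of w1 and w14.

w1 = I0 XNOR I3 = H XNOR H = H
w2 = I2 XOR I1 = L XOR L = L
w4 = I2 XNOR w1 = L XNOR H = L
w5 = w2 XOR I1 = L XOR L = L
w6 = I3 XOR w1 = H XOR H = L
w7 = w4 AND w5 = L AND L = L
w8 = w2 XOR w6 = L XOR L = L
w10 = w8 XNOR w7 = L XNOR L = H
w14 = w10 XOR w4 = H XOR L = H

w1 = H, w14 = H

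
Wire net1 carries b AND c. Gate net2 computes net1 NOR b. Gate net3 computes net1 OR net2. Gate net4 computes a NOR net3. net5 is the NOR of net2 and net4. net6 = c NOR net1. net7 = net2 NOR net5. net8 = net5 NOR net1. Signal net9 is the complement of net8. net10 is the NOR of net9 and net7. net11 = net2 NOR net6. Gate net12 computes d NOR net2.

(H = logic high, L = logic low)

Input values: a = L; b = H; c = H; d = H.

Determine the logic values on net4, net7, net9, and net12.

net4 = L, net7 = L, net9 = H, net12 = L

net1 = b AND c = H AND H = H
net2 = net1 NOR b = H NOR H = L
net3 = net1 OR net2 = H OR L = H
net4 = a NOR net3 = L NOR H = L
net5 = net2 NOR net4 = L NOR L = H
net7 = net2 NOR net5 = L NOR H = L
net8 = net5 NOR net1 = H NOR H = L
net9 = NOT net8 = NOT L = H
net12 = d NOR net2 = H NOR L = L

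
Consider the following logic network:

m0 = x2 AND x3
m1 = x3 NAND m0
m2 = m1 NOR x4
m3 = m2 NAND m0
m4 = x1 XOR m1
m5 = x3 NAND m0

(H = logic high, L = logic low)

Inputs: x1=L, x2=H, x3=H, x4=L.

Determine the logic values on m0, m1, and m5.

m0 = H, m1 = L, m5 = L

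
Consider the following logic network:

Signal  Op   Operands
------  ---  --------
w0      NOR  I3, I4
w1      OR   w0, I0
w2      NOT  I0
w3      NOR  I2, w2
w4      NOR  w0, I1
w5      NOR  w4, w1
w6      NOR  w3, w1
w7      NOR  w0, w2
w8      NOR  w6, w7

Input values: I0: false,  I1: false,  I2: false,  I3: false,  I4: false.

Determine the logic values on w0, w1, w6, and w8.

w0 = true, w1 = true, w6 = false, w8 = true

w0 = I3 NOR I4 = false NOR false = true
w1 = w0 OR I0 = true OR false = true
w2 = NOT I0 = NOT false = true
w3 = I2 NOR w2 = false NOR true = false
w6 = w3 NOR w1 = false NOR true = false
w7 = w0 NOR w2 = true NOR true = false
w8 = w6 NOR w7 = false NOR false = true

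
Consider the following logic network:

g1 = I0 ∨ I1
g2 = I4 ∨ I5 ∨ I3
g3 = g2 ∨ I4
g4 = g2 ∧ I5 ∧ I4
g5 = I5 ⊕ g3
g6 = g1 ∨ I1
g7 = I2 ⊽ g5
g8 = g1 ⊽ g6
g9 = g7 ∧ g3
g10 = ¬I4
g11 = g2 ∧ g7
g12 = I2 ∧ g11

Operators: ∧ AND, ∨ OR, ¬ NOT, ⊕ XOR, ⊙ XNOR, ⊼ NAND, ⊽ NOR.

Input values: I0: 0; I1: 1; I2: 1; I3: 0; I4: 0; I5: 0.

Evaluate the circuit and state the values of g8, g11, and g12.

g8 = 0; g11 = 0; g12 = 0

g1 = I0 OR I1 = 0 OR 1 = 1
g2 = I4 OR I5 OR I3 = 0 OR 0 OR 0 = 0
g3 = g2 OR I4 = 0 OR 0 = 0
g5 = I5 XOR g3 = 0 XOR 0 = 0
g6 = g1 OR I1 = 1 OR 1 = 1
g7 = I2 NOR g5 = 1 NOR 0 = 0
g8 = g1 NOR g6 = 1 NOR 1 = 0
g11 = g2 AND g7 = 0 AND 0 = 0
g12 = I2 AND g11 = 1 AND 0 = 0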